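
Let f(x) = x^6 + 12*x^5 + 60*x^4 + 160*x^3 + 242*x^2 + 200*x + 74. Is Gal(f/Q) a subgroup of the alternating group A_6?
No

The polynomial is irreducible of degree 6 over Q. Its discriminant is -2508800, which is not a perfect square. A Galois group lies in the alternating group exactly when the discriminant is a square in Q, so the Galois group (S_4 x C_2) is not contained in A_6.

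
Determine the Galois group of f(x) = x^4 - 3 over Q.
D_4

The polynomial is an irreducible quartic over Q and its discriminant is -6912, which is not a perfect square, so the Galois group is not contained in A_4. The resolvent cubic y^3 + 12*y has exactly one rational root, so the Galois group is C_4 or D_4. The quartic remains irreducible over Q(sqrt(disc)), so the group is D_4.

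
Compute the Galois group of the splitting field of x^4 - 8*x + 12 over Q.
A_4 (also written A4)

The polynomial is an irreducible quartic over Q and its discriminant is 331776 = 576^2, a perfect square, so the Galois group is contained in A_4. The resolvent cubic y^3 - 48*y - 64 is irreducible over Q. An irreducible resolvent with square discriminant gives A_4.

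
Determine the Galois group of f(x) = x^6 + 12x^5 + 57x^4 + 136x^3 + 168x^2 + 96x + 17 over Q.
A_4 x C_2 (also written A4xC2)

The polynomial f is an irreducible sextic over Q, so G = Gal(f/Q) is one of the 16 transitive subgroups 6T1, ..., 6T16 of S_6. The discriminant of f is -419904, which is not a perfect square, so G is not contained in A_6. The transitive groups of degree 6 not contained in A_6 are: C_6 (6T1, order 6), S_3 (6T2, order 6), D_6 (6T3, order 12), C_3 x S_3 (6T5, order 18), A_4 x C_2 (6T6, order 24), S_4 (6T8, order 24), S_3 x S_3 (6T9, order 36), S_4 x C_2 (6T11, order 48), (S_3 x S_3) : C_2 (6T13, order 72), PGL(2,5) (6T14, order 120), S_6 (6T16, order 720). By Dedekind's theorem, for a prime p not dividing disc(f) the degrees of the irreducible factors of f mod p form the cycle type of an element of G. Factoring f modulo the 33 such primes p <= 149 (skipping 2, 3, which divide the discriminant), each new pattern first appears at: mod 5: f = (x^3 + 2x + 4)(x^3 + 2x^2 + 3), pattern 3+3; mod 7: f = (x^6 + 5x^5 + x^4 + 3x^3 + 5x + 3), pattern 6; mod 17: f = (x)(x + 4)(x^2 + 4x + 10)(x^2 + 4x + 16), pattern 2+2+1+1; mod 19: f = (x + 8)(x + 9)(x + 14)(x + 15)(x^2 + 4x + 10), pattern 2+1+1+1+1; mod 71: f = (x^2 + 4x + 44)(x^2 + 4x + 49)(x^2 + 4x + 58), pattern 2+2+2. No other pattern occurs in this range, so the set of observed cycle types is {3+3, 6, 2+2+1+1, 2+1+1+1+1, 2+2+2}. The candidates containing elements of all these cycle types are A_4 x C_2 (6T6) of order 24, S_4 x C_2 (6T11) of order 48, (S_3 x S_3) : C_2 (6T13) of order 72, S_6 (6T16) of order 720; the others are excluded. The observed types are precisely the cycle types that occur in A_4 x C_2 (6T6) (apart from the identity). Each of the other remaining candidates has further cycle types, and by the Chebotarev density theorem the matching factorization patterns would occur for a proportion of primes equal to their share of the group: S_4 x C_2 (6T11) additionally contains elements of type 4+2, 4+1+1 (12 of its 48 elements, about 25% of primes); (S_3 x S_3) : C_2 (6T13) additionally contains elements of type 4+2, 3+2+1, 3+1+1+1 (34 of its 72 elements, about 47% of primes); S_6 (6T16) additionally contains elements of type 5+1, 4+2, 4+1+1, 3+2+1, 3+1+1+1 (484 of its 720 elements, about 67% of primes). None of the 33 primes tested shows any such pattern (for each of these groups the chance of that is below 10^-4), which rules them out. Hence G = A_4 x C_2 (6T6), of order 24.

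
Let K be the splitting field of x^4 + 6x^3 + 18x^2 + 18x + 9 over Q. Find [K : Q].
The degree of the splitting field over Q equals the order of the Galois group, so first determine the group. The polynomial is an irreducible quartic over Q and its discriminant is 186624 = 432^2, a perfect square, so the Galois group is contained in A_4. The resolvent cubic y^3 - 18*y^2 + 72*y splits completely over Q, which gives the Klein four-group V_4. The Galois group V_4 (4T2) has order 4, so the splitting field has degree 4 over Q.

4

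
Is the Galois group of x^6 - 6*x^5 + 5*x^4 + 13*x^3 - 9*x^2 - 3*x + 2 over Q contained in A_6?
Yes

The polynomial is irreducible of degree 6 over Q. Its discriminant is 30991489 = 5567^2, a perfect square. A Galois group lies in the alternating group exactly when the discriminant is a square in Q, so the Galois group (PSL(2,5)) is contained in A_6.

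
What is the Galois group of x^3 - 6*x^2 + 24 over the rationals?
The polynomial is an irreducible cubic over Q and its discriminant is 5184 = 72^2, a perfect square. For an irreducible cubic, a square discriminant forces the Galois group to be A_3, the cyclic group of order 3.

C_3 (also written C3)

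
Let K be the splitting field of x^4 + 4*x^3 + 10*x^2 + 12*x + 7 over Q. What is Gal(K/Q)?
The polynomial is an irreducible quartic over Q and its discriminant is 2048, which is not a perfect square, so the Galois group is not contained in A_4. The resolvent cubic y^3 - 10*y^2 + 20*y + 24 has exactly one rational root, so the Galois group is C_4 or D_4. The quartic becomes reducible over Q(sqrt(disc)), so the group is C_4.

C_4 (also written C4)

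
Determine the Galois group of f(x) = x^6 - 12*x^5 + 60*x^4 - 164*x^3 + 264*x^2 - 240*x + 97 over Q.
D_6 (also written D6)

The polynomial f is an irreducible sextic over Q, so G = Gal(f/Q) is one of the 16 transitive subgroups 6T1, ..., 6T16 of S_6. The discriminant of f is 1259712, which is not a perfect square, so G is not contained in A_6. The transitive groups of degree 6 not contained in A_6 are: C_6 (6T1, order 6), S_3 (6T2, order 6), D_6 (6T3, order 12), C_3 x S_3 (6T5, order 18), A_4 x C_2 (6T6, order 24), S_4 (6T8, order 24), S_3 x S_3 (6T9, order 36), S_4 x C_2 (6T11, order 48), (S_3 x S_3) : C_2 (6T13, order 72), PGL(2,5) (6T14, order 120), S_6 (6T16, order 720). By Dedekind's theorem, for a prime p not dividing disc(f) the degrees of the irreducible factors of f mod p form the cycle type of an element of G. Factoring f modulo the 79 such primes p <= 419 (skipping 2, 3, which divide the discriminant), each new pattern first appears at: mod 5: f = (x^6 + 3x^5 + x^3 + 4x^2 + 2), pattern 6; mod 7: f = (x^2 + 4)(x^2 + 4x + 6)(x^2 + 5x + 2), pattern 2+2+2; mod 11: f = (x + 3)(x + 7)(x^2 + 2x + 6)(x^2 + 9x + 4), pattern 2+2+1+1; mod 13: f = (x^3 + 7x^2 + 12x + 7)(x^3 + 7x^2 + 12x + 12), pattern 3+3; mod 97: f = (x)(x + 23)(x + 47)(x + 64)(x + 68)(x + 77), pattern 1+1+1+1+1+1. No other pattern occurs in this range, so the set of observed cycle types is {6, 2+2+2, 2+2+1+1, 3+3, 1+1+1+1+1+1}. The candidates containing elements of all these cycle types are D_6 (6T3) of order 12, A_4 x C_2 (6T6) of order 24, S_3 x S_3 (6T9) of order 36, S_4 x C_2 (6T11) of order 48, (S_3 x S_3) : C_2 (6T13) of order 72, PGL(2,5) (6T14) of order 120, S_6 (6T16) of order 720; the others are excluded. The observed types are precisely the cycle types that occur in D_6 (6T3). Each of the other remaining candidates has further cycle types, and by the Chebotarev density theorem the matching factorization patterns would occur for a proportion of primes equal to their share of the group: A_4 x C_2 (6T6) additionally contains elements of type 2+1+1+1+1 (3 of its 24 elements, about 12% of primes); S_3 x S_3 (6T9) additionally contains elements of type 3+1+1+1 (4 of its 36 elements, about 11% of primes); S_4 x C_2 (6T11) additionally contains elements of type 4+2, 4+1+1, 2+1+1+1+1 (15 of its 48 elements, about 31% of primes); (S_3 x S_3) : C_2 (6T13) additionally contains elements of type 4+2, 3+2+1, 3+1+1+1, 2+1+1+1+1 (40 of its 72 elements, about 56% of primes); PGL(2,5) (6T14) additionally contains elements of type 5+1, 4+1+1 (54 of its 120 elements, about 45% of primes); S_6 (6T16) additionally contains elements of type 5+1, 4+2, 4+1+1, 3+2+1, 3+1+1+1, 2+1+1+1+1 (499 of its 720 elements, about 69% of primes). None of the 79 primes tested shows any such pattern (for each of these groups the chance of that is below 10^-4), which rules them out. Hence G = D_6 (6T3), of order 12.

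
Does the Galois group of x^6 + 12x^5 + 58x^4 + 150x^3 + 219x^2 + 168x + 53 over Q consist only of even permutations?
The polynomial is irreducible of degree 6 over Q. Its discriminant is 95101504 = 9752^2, a perfect square. A Galois group lies in the alternating group exactly when the discriminant is a square in Q, so the Galois group (S_4) is contained in A_6.

Yes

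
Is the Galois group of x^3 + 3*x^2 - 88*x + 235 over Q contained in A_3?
The polynomial is irreducible of degree 3 over Q. Its discriminant is 162409 = 403^2, a perfect square. A Galois group lies in the alternating group exactly when the discriminant is a square in Q, so the Galois group (C_3) is contained in A_3.

Yes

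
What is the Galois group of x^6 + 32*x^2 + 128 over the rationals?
The polynomial f is an irreducible sextic over Q, so G = Gal(f/Q) is one of the 16 transitive subgroups 6T1, ..., 6T16 of S_6. The discriminant of f is -2693803488051200, which is not a perfect square, so G is not contained in A_6. The transitive groups of degree 6 not contained in A_6 are: C_6 (6T1, order 6), S_3 (6T2, order 6), D_6 (6T3, order 12), C_3 x S_3 (6T5, order 18), A_4 x C_2 (6T6, order 24), S_4 (6T8, order 24), S_3 x S_3 (6T9, order 36), S_4 x C_2 (6T11, order 48), (S_3 x S_3) : C_2 (6T13, order 72), PGL(2,5) (6T14, order 120), S_6 (6T16, order 720). By Dedekind's theorem, for a prime p not dividing disc(f) the degrees of the irreducible factors of f mod p form the cycle type of an element of G. Factoring f modulo the 17 such primes p <= 71 (skipping 2, 5, 7, which divide the discriminant), each new pattern first appears at: mod 3: f = (x^3 + x^2 + 2x + 1)(x^3 + 2x^2 + 2x + 2), pattern 3+3; mod 13: f = (x^6 + 6x^2 + 11), pattern 6; mod 19: f = (x^2 + 1)(x^4 + 18x^2 + 14), pattern 4+2; mod 23: f = (x + 1)(x + 22)(x^4 + x^2 + 10), pattern 4+1+1; mod 53: f = (x^2 + 21)(x^2 + 22x + 46)(x^2 + 31x + 46), pattern 2+2+2; mod 59: f = (x + 8)(x + 51)(x^2 + 10x + 23)(x^2 + 49x + 23), pattern 2+2+1+1; mod 71: f = (x + 16)(x + 22)(x + 49)(x + 55)(x^2 + 30), pattern 2+1+1+1+1. No other pattern occurs in this range, so the set of observed cycle types is {3+3, 6, 4+2, 4+1+1, 2+2+2, 2+2+1+1, 2+1+1+1+1}. The candidates containing elements of all these cycle types are S_4 x C_2 (6T11) of order 48, S_6 (6T16) of order 720; the others are excluded. The observed types are precisely the cycle types that occur in S_4 x C_2 (6T11) (apart from the identity). Each of the other remaining candidates has further cycle types, and by the Chebotarev density theorem the matching factorization patterns would occur for a proportion of primes equal to their share of the group: S_6 (6T16) additionally contains elements of type 5+1, 3+2+1, 3+1+1+1 (304 of its 720 elements, about 42% of primes). None of the 17 primes tested shows any such pattern (for each of these groups the chance of that is below 10^-4), which rules them out. Hence G = S_4 x C_2 (6T11), of order 48.

S_4 x C_2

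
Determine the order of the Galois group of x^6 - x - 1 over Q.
The degree of the splitting field over Q equals the order of the Galois group, so first determine the group. The polynomial f is an irreducible sextic over Q, so G = Gal(f/Q) is one of the 16 transitive subgroups 6T1, ..., 6T16 of S_6. The discriminant of f is 49781, which is not a perfect square, so G is not contained in A_6. The transitive groups of degree 6 not contained in A_6 are: C_6 (6T1, order 6), S_3 (6T2, order 6), D_6 (6T3, order 12), C_3 x S_3 (6T5, order 18), A_4 x C_2 (6T6, order 24), S_4 (6T8, order 24), S_3 x S_3 (6T9, order 36), S_4 x C_2 (6T11, order 48), (S_3 x S_3) : C_2 (6T13, order 72), PGL(2,5) (6T14, order 120), S_6 (6T16, order 720). By Dedekind's theorem, for a prime p not dividing disc(f) the degrees of the irreducible factors of f mod p form the cycle type of an element of G. Factoring f modulo the 4 such primes p <= 7, each new pattern first appears at: mod 2: f = (x^6 + x + 1), pattern 6; mod 5: f = (x + 2)(x^5 + 3x^4 + 4x^3 + 2x^2 + x + 2), pattern 5+1; mod 7: f = (x^2 + 2x + 2)(x^4 + 5x^3 + 2x^2 + 3), pattern 4+2. No other pattern occurs in this range, so the set of observed cycle types is {6, 5+1, 4+2}. Among the candidates above, the only group containing elements of all these cycle types is S_6 (6T16); every other candidate lacks at least one of them. Hence G = S_6 (6T16), of order 720. The Galois group S_6 (6T16) has order 720, so the splitting field has degree 720 over Q.

720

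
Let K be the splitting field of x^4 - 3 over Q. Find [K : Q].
The degree of the splitting field over Q equals the order of the Galois group, so first determine the group. The polynomial is an irreducible quartic over Q and its discriminant is -6912, which is not a perfect square, so the Galois group is not contained in A_4. The resolvent cubic y^3 + 12*y has exactly one rational root, so the Galois group is C_4 or D_4. The quartic remains irreducible over Q(sqrt(disc)), so the group is D_4. The Galois group D_4 (4T3) has order 8, so the splitting field has degree 8 over Q.

8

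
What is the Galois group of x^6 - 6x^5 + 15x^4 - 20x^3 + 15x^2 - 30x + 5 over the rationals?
A_6

The polynomial f is an irreducible sextic over Q, so G = Gal(f/Q) is one of the 16 transitive subgroups 6T1, ..., 6T16 of S_6. The discriminant of f is 746496000000 = 864000^2, a perfect square, so G is contained in A_6. The transitive groups of degree 6 contained in A_6 are: A_4 (6T4, order 12), S_4 (6T7, order 24), (C_3 x C_3) : C_4 (6T10, order 36), PSL(2,5) (6T12, order 60), A_6 (6T15, order 360). By Dedekind's theorem, for a prime p not dividing disc(f) the degrees of the irreducible factors of f mod p form the cycle type of an element of G. Factoring f modulo the 6 such primes p <= 23 (skipping 2, 3, 5, which divide the discriminant), each new pattern first appears at: mod 7: f = (x + 3)(x^5 + 5x^4 + x^2 + 5x + 4), pattern 5+1; mod 23: f = (x + 1)(x + 10)(x + 15)(x^3 + 14x^2 + 5x + 10), pattern 3+1+1+1. No other pattern occurs in this range, so the set of observed cycle types is {5+1, 3+1+1+1}. Among the candidates above, the only group containing elements of all these cycle types is A_6 (6T15) — each of A_4 (6T4), S_4 (6T7), (C_3 x C_3) : C_4 (6T10), PSL(2,5) (6T12) lacks at least one of them. Hence G = A_6 (6T15), of order 360.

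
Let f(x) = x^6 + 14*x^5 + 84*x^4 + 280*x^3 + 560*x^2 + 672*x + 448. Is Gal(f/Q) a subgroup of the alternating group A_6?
No

The polynomial is irreducible of degree 6 over Q. Its discriminant is -18046378835968, which is not a perfect square. A Galois group lies in the alternating group exactly when the discriminant is a square in Q, so the Galois group (C_6) is not contained in A_6.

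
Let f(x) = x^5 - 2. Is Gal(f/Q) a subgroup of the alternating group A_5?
The polynomial is irreducible of degree 5 over Q. Its discriminant is 50000, which is not a perfect square. A Galois group lies in the alternating group exactly when the discriminant is a square in Q, so the Galois group (F_20) is not contained in A_5.

No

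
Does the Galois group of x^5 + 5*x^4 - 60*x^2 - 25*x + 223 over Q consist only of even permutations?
Yes

The polynomial is irreducible of degree 5 over Q. Its discriminant is 1327104000000 = 1152000^2, a perfect square. A Galois group lies in the alternating group exactly when the discriminant is a square in Q, so the Galois group (D_5) is contained in A_5.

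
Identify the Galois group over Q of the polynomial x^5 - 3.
F_20 (also written F20)

The polynomial f is an irreducible quintic over Q, so G = Gal(f/Q) is a transitive subgroup of S_5: one of C_5 (5T1, order 5), D_5 (5T2, order 10), F_20 (5T3, order 20), A_5 (5T4, order 60) or S_5 (5T5, order 120). The discriminant of f is 253125, which is not a perfect square, so G is not contained in A_5. The transitive groups of degree 5 not contained in A_5 are: F_20 (5T3, order 20), S_5 (5T5, order 120). By Dedekind's theorem, for a prime p not dividing disc(f) the degrees of the irreducible factors of f mod p form the cycle type of an element of G. Factoring f modulo the 18 such primes p <= 71 (skipping 3, 5, which divide the discriminant), each new pattern first appears at: mod 2: f = (x + 1)(x^4 + x^3 + x^2 + x + 1), pattern 4+1; mod 11: f = (x^5 + 8), pattern 5; mod 19: f = (x + 9)(x^2 + 12x + 5)(x^2 + 17x + 5), pattern 2+2+1; mod 41: f = (x + 3)(x + 7)(x + 13)(x + 29)(x + 30), pattern 1+1+1+1+1. No other pattern occurs in this range, so the set of observed cycle types is {4+1, 5, 2+2+1, 1+1+1+1+1}. The candidates containing elements of all these cycle types are F_20 (5T3) of order 20, S_5 (5T5) of order 120; the others are excluded. The observed types are precisely the cycle types that occur in F_20 (5T3). Each of the other remaining candidates has further cycle types, and by the Chebotarev density theorem the matching factorization patterns would occur for a proportion of primes equal to their share of the group: S_5 (5T5) additionally contains elements of type 3+2, 3+1+1, 2+1+1+1 (50 of its 120 elements, about 42% of primes). None of the 18 primes tested shows any such pattern (for each of these groups the chance of that is below 10^-4), which rules them out. Hence G = F_20 (5T3), of order 20.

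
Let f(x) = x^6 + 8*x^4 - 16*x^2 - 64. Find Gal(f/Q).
A_4

The polynomial f is an irreducible sextic over Q, so G = Gal(f/Q) is one of the 16 transitive subgroups 6T1, ..., 6T16 of S_6. The discriminant of f is 164995463643136 = 12845056^2, a perfect square, so G is contained in A_6. The transitive groups of degree 6 contained in A_6 are: A_4 (6T4, order 12), S_4 (6T7, order 24), (C_3 x C_3) : C_4 (6T10, order 36), PSL(2,5) (6T12, order 60), A_6 (6T15, order 360). By Dedekind's theorem, for a prime p not dividing disc(f) the degrees of the irreducible factors of f mod p form the cycle type of an element of G. Factoring f modulo the 33 such primes p <= 149 (skipping 2, 7, which divide the discriminant), each new pattern first appears at: mod 3: f = (x^3 + x^2 + 2)(x^3 + 2x^2 + 1), pattern 3+3; mod 13: f = (x + 4)(x + 9)(x^2 + 5)(x^2 + 6), pattern 2+2+1+1. No other pattern occurs in this range, so the set of observed cycle types is {3+3, 2+2+1+1}. The candidates containing elements of all these cycle types are A_4 (6T4) of order 12, S_4 (6T7) of order 24, (C_3 x C_3) : C_4 (6T10) of order 36, PSL(2,5) (6T12) of order 60, A_6 (6T15) of order 360; the others are excluded. The observed types are precisely the cycle types that occur in A_4 (6T4) (apart from the identity). Each of the other remaining candidates has further cycle types, and by the Chebotarev density theorem the matching factorization patterns would occur for a proportion of primes equal to their share of the group: S_4 (6T7) additionally contains elements of type 4+2 (6 of its 24 elements, about 25% of primes); (C_3 x C_3) : C_4 (6T10) additionally contains elements of type 4+2, 3+1+1+1 (22 of its 36 elements, about 61% of primes); PSL(2,5) (6T12) additionally contains elements of type 5+1 (24 of its 60 elements, about 40% of primes); A_6 (6T15) additionally contains elements of type 5+1, 4+2, 3+1+1+1 (274 of its 360 elements, about 76% of primes). None of the 33 primes tested shows any such pattern (for each of these groups the chance of that is below 10^-4), which rules them out. Hence G = A_4 (6T4), of order 12.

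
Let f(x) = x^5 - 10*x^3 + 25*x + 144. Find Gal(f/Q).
D_5 (order 10)

The polynomial f is an irreducible quintic over Q, so G = Gal(f/Q) is a transitive subgroup of S_5: one of C_5 (5T1, order 5), D_5 (5T2, order 10), F_20 (5T3, order 20), A_5 (5T4, order 60) or S_5 (5T5, order 120). The discriminant of f is 1327104000000 = 1152000^2, a perfect square, so G is contained in A_5. The transitive groups of degree 5 contained in A_5 are: C_5 (5T1, order 5), D_5 (5T2, order 10), A_5 (5T4, order 60). By Dedekind's theorem, for a prime p not dividing disc(f) the degrees of the irreducible factors of f mod p form the cycle type of an element of G. Factoring f modulo the 23 such primes p <= 101 (skipping 2, 3, 5, which divide the discriminant), each new pattern first appears at: mod 7: f = (x^5 + 4x^3 + 4x + 4), pattern 5; mod 17: f = (x + 4)(x^2 + 14x + 1)(x^2 + 16x + 2), pattern 2+2+1. No other pattern occurs in this range, so the set of observed cycle types is {5, 2+2+1}. The candidates containing elements of all these cycle types are D_5 (5T2) of order 10, A_5 (5T4) of order 60; the others are excluded. The observed types are precisely the cycle types that occur in D_5 (5T2) (apart from the identity). Each of the other remaining candidates has further cycle types, and by the Chebotarev density theorem the matching factorization patterns would occur for a proportion of primes equal to their share of the group: A_5 (5T4) additionally contains elements of type 3+1+1 (20 of its 60 elements, about 33% of primes). None of the 23 primes tested shows any such pattern (for each of these groups the chance of that is below 10^-4), which rules them out. Hence G = D_5 (5T2), of order 10.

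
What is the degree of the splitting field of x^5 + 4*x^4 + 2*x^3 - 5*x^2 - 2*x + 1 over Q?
5

The degree of the splitting field over Q equals the order of the Galois group, so first determine the group. The polynomial f is an irreducible quintic over Q, so G = Gal(f/Q) is a transitive subgroup of S_5: one of C_5 (5T1, order 5), D_5 (5T2, order 10), F_20 (5T3, order 20), A_5 (5T4, order 60) or S_5 (5T5, order 120). The discriminant of f is 14641 = 121^2, a perfect square, so G is contained in A_5. The transitive groups of degree 5 contained in A_5 are: C_5 (5T1, order 5), D_5 (5T2, order 10), A_5 (5T4, order 60). By Dedekind's theorem, for a prime p not dividing disc(f) the degrees of the irreducible factors of f mod p form the cycle type of an element of G. Factoring f modulo the 14 such primes p <= 47 (skipping 11, which divides the discriminant), each new pattern first appears at: mod 2: f = (x^5 + x^2 + 1), pattern 5; mod 23: f = (x + 5)(x + 7)(x + 11)(x + 12)(x + 15), pattern 1+1+1+1+1. No other pattern occurs in this range, so the set of observed cycle types is {5, 1+1+1+1+1}. The candidates containing elements of all these cycle types are C_5 (5T1) of order 5, D_5 (5T2) of order 10, A_5 (5T4) of order 60; the others are excluded. The observed types are precisely the cycle types that occur in C_5 (5T1). Each of the other remaining candidates has further cycle types, and by the Chebotarev density theorem the matching factorization patterns would occur for a proportion of primes equal to their share of the group: D_5 (5T2) additionally contains elements of type 2+2+1 (5 of its 10 elements, about 50% of primes); A_5 (5T4) additionally contains elements of type 3+1+1, 2+2+1 (35 of its 60 elements, about 58% of primes). None of the 14 primes tested shows any such pattern (for each of these groups the chance of that is below 10^-4), which rules them out. Hence G = C_5 (5T1), of order 5. The Galois group C_5 (5T1) has order 5, so the splitting field has degree 5 over Q.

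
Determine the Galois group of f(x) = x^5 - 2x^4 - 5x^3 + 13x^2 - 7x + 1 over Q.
C_5 (order 5)

The polynomial f is an irreducible quintic over Q, so G = Gal(f/Q) is a transitive subgroup of S_5: one of C_5 (5T1, order 5), D_5 (5T2, order 10), F_20 (5T3, order 20), A_5 (5T4, order 60) or S_5 (5T5, order 120). The discriminant of f is 14641 = 121^2, a perfect square, so G is contained in A_5. The transitive groups of degree 5 contained in A_5 are: C_5 (5T1, order 5), D_5 (5T2, order 10), A_5 (5T4, order 60). By Dedekind's theorem, for a prime p not dividing disc(f) the degrees of the irreducible factors of f mod p form the cycle type of an element of G. Factoring f modulo the 14 such primes p <= 47 (skipping 11, which divides the discriminant), each new pattern first appears at: mod 2: f = (x^5 + x^3 + x^2 + x + 1), pattern 5; mod 23: f = (x + 1)(x + 15)(x + 16)(x + 17)(x + 18), pattern 1+1+1+1+1. No other pattern occurs in this range, so the set of observed cycle types is {5, 1+1+1+1+1}. The candidates containing elements of all these cycle types are C_5 (5T1) of order 5, D_5 (5T2) of order 10, A_5 (5T4) of order 60; the others are excluded. The observed types are precisely the cycle types that occur in C_5 (5T1). Each of the other remaining candidates has further cycle types, and by the Chebotarev density theorem the matching factorization patterns would occur for a proportion of primes equal to their share of the group: D_5 (5T2) additionally contains elements of type 2+2+1 (5 of its 10 elements, about 50% of primes); A_5 (5T4) additionally contains elements of type 3+1+1, 2+2+1 (35 of its 60 elements, about 58% of primes). None of the 14 primes tested shows any such pattern (for each of these groups the chance of that is below 10^-4), which rules them out. Hence G = C_5 (5T1), of order 5.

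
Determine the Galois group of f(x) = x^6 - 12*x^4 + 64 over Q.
The polynomial f is an irreducible sextic over Q, so G = Gal(f/Q) is one of the 16 transitive subgroups 6T1, ..., 6T16 of S_6. The discriminant of f is -450868486864896, which is not a perfect square, so G is not contained in A_6. The transitive groups of degree 6 not contained in A_6 are: C_6 (6T1, order 6), S_3 (6T2, order 6), D_6 (6T3, order 12), C_3 x S_3 (6T5, order 18), A_4 x C_2 (6T6, order 24), S_4 (6T8, order 24), S_3 x S_3 (6T9, order 36), S_4 x C_2 (6T11, order 48), (S_3 x S_3) : C_2 (6T13, order 72), PGL(2,5) (6T14, order 120), S_6 (6T16, order 720). By Dedekind's theorem, for a prime p not dividing disc(f) the degrees of the irreducible factors of f mod p form the cycle type of an element of G. Factoring f modulo the 33 such primes p <= 149 (skipping 2, 3, which divide the discriminant), each new pattern first appears at: mod 5: f = (x^3 + 2x^2 + x + 4)(x^3 + 3x^2 + x + 1), pattern 3+3; mod 7: f = (x^6 + 2x^4 + 1), pattern 6; mod 17: f = (x + 4)(x + 13)(x^2 + 7)(x^2 + 14), pattern 2+2+1+1; mod 19: f = (x + 5)(x + 7)(x + 12)(x + 14)(x^2 + 5), pattern 2+1+1+1+1; mod 71: f = (x^2 + 3)(x^2 + 18)(x^2 + 38), pattern 2+2+2. No other pattern occurs in this range, so the set of observed cycle types is {3+3, 6, 2+2+1+1, 2+1+1+1+1, 2+2+2}. The candidates containing elements of all these cycle types are A_4 x C_2 (6T6) of order 24, S_4 x C_2 (6T11) of order 48, (S_3 x S_3) : C_2 (6T13) of order 72, S_6 (6T16) of order 720; the others are excluded. The observed types are precisely the cycle types that occur in A_4 x C_2 (6T6) (apart from the identity). Each of the other remaining candidates has further cycle types, and by the Chebotarev density theorem the matching factorization patterns would occur for a proportion of primes equal to their share of the group: S_4 x C_2 (6T11) additionally contains elements of type 4+2, 4+1+1 (12 of its 48 elements, about 25% of primes); (S_3 x S_3) : C_2 (6T13) additionally contains elements of type 4+2, 3+2+1, 3+1+1+1 (34 of its 72 elements, about 47% of primes); S_6 (6T16) additionally contains elements of type 5+1, 4+2, 4+1+1, 3+2+1, 3+1+1+1 (484 of its 720 elements, about 67% of primes). None of the 33 primes tested shows any such pattern (for each of these groups the chance of that is below 10^-4), which rules them out. Hence G = A_4 x C_2 (6T6), of order 24.

6T6: A_4 x C_2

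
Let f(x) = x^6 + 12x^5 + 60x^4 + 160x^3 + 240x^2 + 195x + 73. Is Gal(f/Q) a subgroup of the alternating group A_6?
No

The polynomial is irreducible of degree 6 over Q. Its discriminant is -9059283, which is not a perfect square. A Galois group lies in the alternating group exactly when the discriminant is a square in Q, so the Galois group ((S_3 x S_3) : C_2) is not contained in A_6.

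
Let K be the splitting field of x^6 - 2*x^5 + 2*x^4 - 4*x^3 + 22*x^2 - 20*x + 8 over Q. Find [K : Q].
The degree of the splitting field over Q equals the order of the Galois group, so first determine the group. The polynomial f is an irreducible sextic over Q, so G = Gal(f/Q) is one of the 16 transitive subgroups 6T1, ..., 6T16 of S_6. The discriminant of f is -95929008128, which is not a perfect square, so G is not contained in A_6. The transitive groups of degree 6 not contained in A_6 are: C_6 (6T1, order 6), S_3 (6T2, order 6), D_6 (6T3, order 12), C_3 x S_3 (6T5, order 18), A_4 x C_2 (6T6, order 24), S_4 (6T8, order 24), S_3 x S_3 (6T9, order 36), S_4 x C_2 (6T11, order 48), (S_3 x S_3) : C_2 (6T13, order 72), PGL(2,5) (6T14, order 120), S_6 (6T16, order 720). By Dedekind's theorem, for a prime p not dividing disc(f) the degrees of the irreducible factors of f mod p form the cycle type of an element of G. Factoring f modulo the 28 such primes p <= 127 (skipping 2, 29, 59, which divide the discriminant), each new pattern first appears at: mod 3: f = (x^3 + 2x + 1)(x^3 + x^2 + 2), pattern 3+3; mod 5: f = (x^6 + 3x^5 + 2x^4 + x^3 + 2x^2 + 3), pattern 6; mod 7: f = (x + 5)(x + 6)(x^4 + x^3 + 3x^2 + 3x + 4), pattern 4+1+1; mod 17: f = (x + 3)(x + 13)(x^2 + 6x + 6)(x^2 + 10x + 15), pattern 2+2+1+1; mod 23: f = (x^2 + 13x + 5)(x^2 + 15x + 20)(x^2 + 16x + 1), pattern 2+2+2; mod 67: f = (x^2 + 39x + 9)(x^4 + 26x^3 + 51x^2 + 51x + 53), pattern 4+2; mod 127: f = (x + 36)(x + 104)(x + 111)(x + 116)(x^2 + 12x + 30), pattern 2+1+1+1+1. No other pattern occurs in this range, so the set of observed cycle types is {3+3, 6, 4+1+1, 2+2+1+1, 2+2+2, 4+2, 2+1+1+1+1}. The candidates containing elements of all these cycle types are S_4 x C_2 (6T11) of order 48, S_6 (6T16) of order 720; the others are excluded. The observed types are precisely the cycle types that occur in S_4 x C_2 (6T11) (apart from the identity). Each of the other remaining candidates has further cycle types, and by the Chebotarev density theorem the matching factorization patterns would occur for a proportion of primes equal to their share of the group: S_6 (6T16) additionally contains elements of type 5+1, 3+2+1, 3+1+1+1 (304 of its 720 elements, about 42% of primes). None of the 28 primes tested shows any such pattern (for each of these groups the chance of that is below 10^-4), which rules them out. Hence G = S_4 x C_2 (6T11), of order 48. The Galois group S_4 x C_2 (6T11) has order 48, so the splitting field has degree 48 over Q.

48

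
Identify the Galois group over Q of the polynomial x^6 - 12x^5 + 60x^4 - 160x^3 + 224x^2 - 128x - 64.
The polynomial f is an irreducible sextic over Q, so G = Gal(f/Q) is one of the 16 transitive subgroups 6T1, ..., 6T16 of S_6. The discriminant of f is 36352603193344 = 6029312^2, a perfect square, so G is contained in A_6. The transitive groups of degree 6 contained in A_6 are: A_4 (6T4, order 12), S_4 (6T7, order 24), (C_3 x C_3) : C_4 (6T10, order 36), PSL(2,5) (6T12, order 60), A_6 (6T15, order 360). By Dedekind's theorem, for a prime p not dividing disc(f) the degrees of the irreducible factors of f mod p form the cycle type of an element of G. Factoring f modulo the 79 such primes p <= 419 (skipping 2, 23, which divide the discriminant), each new pattern first appears at: mod 3: f = (x^3 + x^2 + x + 2)(x^3 + 2x^2 + 1), pattern 3+3; mod 5: f = (x^2 + x + 1)(x^4 + 2x^3 + 2x^2 + x + 1), pattern 4+2; mod 19: f = (x + 7)(x + 8)(x^2 + 14x + 9)(x^2 + 16x + 5), pattern 2+2+1+1; mod 223: f = (x + 30)(x + 65)(x + 107)(x + 112)(x + 154)(x + 189), pattern 1+1+1+1+1+1. No other pattern occurs in this range, so the set of observed cycle types is {3+3, 4+2, 2+2+1+1, 1+1+1+1+1+1}. The candidates containing elements of all these cycle types are S_4 (6T7) of order 24, (C_3 x C_3) : C_4 (6T10) of order 36, A_6 (6T15) of order 360; the others are excluded. The observed types are precisely the cycle types that occur in S_4 (6T7). Each of the other remaining candidates has further cycle types, and by the Chebotarev density theorem the matching factorization patterns would occur for a proportion of primes equal to their share of the group: (C_3 x C_3) : C_4 (6T10) additionally contains elements of type 3+1+1+1 (4 of its 36 elements, about 11% of primes); A_6 (6T15) additionally contains elements of type 5+1, 3+1+1+1 (184 of its 360 elements, about 51% of primes). None of the 79 primes tested shows any such pattern (for each of these groups the chance of that is below 10^-4), which rules them out. Hence G = S_4 (6T7), of order 24.

S_4, S_4(6d), the S_4-action on 6 points inside A_6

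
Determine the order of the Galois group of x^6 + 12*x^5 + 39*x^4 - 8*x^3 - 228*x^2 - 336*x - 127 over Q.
The degree of the splitting field over Q equals the order of the Galois group, so first determine the group. The polynomial f is an irreducible sextic over Q, so G = Gal(f/Q) is one of the 16 transitive subgroups 6T1, ..., 6T16 of S_6. The discriminant of f is -10670466498624, which is not a perfect square, so G is not contained in A_6. The transitive groups of degree 6 not contained in A_6 are: C_6 (6T1, order 6), S_3 (6T2, order 6), D_6 (6T3, order 12), C_3 x S_3 (6T5, order 18), A_4 x C_2 (6T6, order 24), S_4 (6T8, order 24), S_3 x S_3 (6T9, order 36), S_4 x C_2 (6T11, order 48), (S_3 x S_3) : C_2 (6T13, order 72), PGL(2,5) (6T14, order 120), S_6 (6T16, order 720). By Dedekind's theorem, for a prime p not dividing disc(f) the degrees of the irreducible factors of f mod p form the cycle type of an element of G. Factoring f modulo the 43 such primes p <= 199 (skipping 2, 3, 71, which divide the discriminant), each new pattern first appears at: mod 5: f = (x^3 + 3x + 2)(x^3 + 2x^2 + x + 4), pattern 3+3; mod 7: f = (x^6 + 5x^5 + 4x^4 + 6x^3 + 3x^2 + 6), pattern 6; mod 17: f = (x + 1)(x + 3)(x^2 + 4x + 7)(x^2 + 4x + 15), pattern 2+2+1+1; mod 19: f = (x + 6)(x + 7)(x + 16)(x + 17)(x^2 + 4x + 5), pattern 2+1+1+1+1; mod 197: f = (x + 58)(x + 64)(x + 87)(x + 114)(x + 137)(x + 143), pattern 1+1+1+1+1+1; mod 199: f = (x^2 + 4x + 18)(x^2 + 4x + 54)(x^2 + 4x + 118), pattern 2+2+2. No other pattern occurs in this range, so the set of observed cycle types is {3+3, 6, 2+2+1+1, 2+1+1+1+1, 1+1+1+1+1+1, 2+2+2}. The candidates containing elements of all these cycle types are A_4 x C_2 (6T6) of order 24, S_4 x C_2 (6T11) of order 48, (S_3 x S_3) : C_2 (6T13) of order 72, S_6 (6T16) of order 720; the others are excluded. The observed types are precisely the cycle types that occur in A_4 x C_2 (6T6). Each of the other remaining candidates has further cycle types, and by the Chebotarev density theorem the matching factorization patterns would occur for a proportion of primes equal to their share of the group: S_4 x C_2 (6T11) additionally contains elements of type 4+2, 4+1+1 (12 of its 48 elements, about 25% of primes); (S_3 x S_3) : C_2 (6T13) additionally contains elements of type 4+2, 3+2+1, 3+1+1+1 (34 of its 72 elements, about 47% of primes); S_6 (6T16) additionally contains elements of type 5+1, 4+2, 4+1+1, 3+2+1, 3+1+1+1 (484 of its 720 elements, about 67% of primes). None of the 43 primes tested shows any such pattern (for each of these groups the chance of that is below 10^-4), which rules them out. Hence G = A_4 x C_2 (6T6), of order 24. The Galois group A_4 x C_2 (6T6) has order 24, so the splitting field has degree 24 over Q.

24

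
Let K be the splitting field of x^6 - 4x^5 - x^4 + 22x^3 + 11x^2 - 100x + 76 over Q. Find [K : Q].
36

The degree of the splitting field over Q equals the order of the Galois group, so first determine the group. The polynomial f is an irreducible sextic over Q, so G = Gal(f/Q) is one of the 16 transitive subgroups 6T1, ..., 6T16 of S_6. The discriminant of f is 90962560000 = 301600^2, a perfect square, so G is contained in A_6. The transitive groups of degree 6 contained in A_6 are: A_4 (6T4, order 12), S_4 (6T7, order 24), (C_3 x C_3) : C_4 (6T10, order 36), PSL(2,5) (6T12, order 60), A_6 (6T15, order 360). By Dedekind's theorem, for a prime p not dividing disc(f) the degrees of the irreducible factors of f mod p form the cycle type of an element of G. Factoring f modulo the 19 such primes p <= 83 (skipping 2, 5, 13, 29, which divide the discriminant), each new pattern first appears at: mod 3: f = (x^2 + 1)(x^4 + 2x^3 + x^2 + 2x + 1), pattern 4+2; mod 11: f = (x^3 + x^2 + 5x + 9)(x^3 + 6x^2 + 10x + 6), pattern 3+3; mod 19: f = (x)(x + 3)(x^2 + 15x + 13)(x^2 + 16x + 14), pattern 2+2+1+1; mod 61: f = (x + 29)(x + 36)(x + 46)(x^3 + 7x^2 + 7x + 26), pattern 3+1+1+1. No other pattern occurs in this range, so the set of observed cycle types is {4+2, 3+3, 2+2+1+1, 3+1+1+1}. The candidates containing elements of all these cycle types are (C_3 x C_3) : C_4 (6T10) of order 36, A_6 (6T15) of order 360; the others are excluded. The observed types are precisely the cycle types that occur in (C_3 x C_3) : C_4 (6T10) (apart from the identity). Each of the other remaining candidates has further cycle types, and by the Chebotarev density theorem the matching factorization patterns would occur for a proportion of primes equal to their share of the group: A_6 (6T15) additionally contains elements of type 5+1 (144 of its 360 elements, about 40% of primes). None of the 19 primes tested shows any such pattern (for each of these groups the chance of that is below 10^-4), which rules them out. Hence G = (C_3 x C_3) : C_4 (6T10), of order 36. The Galois group (C_3 x C_3) : C_4 (6T10) has order 36, so the splitting field has degree 36 over Q.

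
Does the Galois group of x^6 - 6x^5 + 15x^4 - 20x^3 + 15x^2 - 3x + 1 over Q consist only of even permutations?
The polynomial is irreducible of degree 6 over Q. Its discriminant is -9059283, which is not a perfect square. A Galois group lies in the alternating group exactly when the discriminant is a square in Q, so the Galois group ((S_3 x S_3) : C_2) is not contained in A_6.

No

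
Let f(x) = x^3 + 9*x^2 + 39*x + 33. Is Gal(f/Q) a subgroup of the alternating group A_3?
No

The polynomial is irreducible of degree 3 over Q. Its discriminant is -31212, which is not a perfect square. A Galois group lies in the alternating group exactly when the discriminant is a square in Q, so the Galois group (S_3) is not contained in A_3.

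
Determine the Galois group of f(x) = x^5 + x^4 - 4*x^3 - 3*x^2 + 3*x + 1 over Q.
The polynomial f is an irreducible quintic over Q, so G = Gal(f/Q) is a transitive subgroup of S_5: one of C_5 (5T1, order 5), D_5 (5T2, order 10), F_20 (5T3, order 20), A_5 (5T4, order 60) or S_5 (5T5, order 120). The discriminant of f is 14641 = 121^2, a perfect square, so G is contained in A_5. The transitive groups of degree 5 contained in A_5 are: C_5 (5T1, order 5), D_5 (5T2, order 10), A_5 (5T4, order 60). By Dedekind's theorem, for a prime p not dividing disc(f) the degrees of the irreducible factors of f mod p form the cycle type of an element of G. Factoring f modulo the 14 such primes p <= 47 (skipping 11, which divides the discriminant), each new pattern first appears at: mod 2: f = (x^5 + x^4 + x^2 + x + 1), pattern 5; mod 23: f = (x + 9)(x + 12)(x + 13)(x + 17)(x + 19), pattern 1+1+1+1+1. No other pattern occurs in this range, so the set of observed cycle types is {5, 1+1+1+1+1}. The candidates containing elements of all these cycle types are C_5 (5T1) of order 5, D_5 (5T2) of order 10, A_5 (5T4) of order 60; the others are excluded. The observed types are precisely the cycle types that occur in C_5 (5T1). Each of the other remaining candidates has further cycle types, and by the Chebotarev density theorem the matching factorization patterns would occur for a proportion of primes equal to their share of the group: D_5 (5T2) additionally contains elements of type 2+2+1 (5 of its 10 elements, about 50% of primes); A_5 (5T4) additionally contains elements of type 3+1+1, 2+2+1 (35 of its 60 elements, about 58% of primes). None of the 14 primes tested shows any such pattern (for each of these groups the chance of that is below 10^-4), which rules them out. Hence G = C_5 (5T1), of order 5.

C_5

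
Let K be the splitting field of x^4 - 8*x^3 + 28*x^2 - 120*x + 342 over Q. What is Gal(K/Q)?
The polynomial is an irreducible quartic over Q and its discriminant is 884017152, which is not a perfect square, so the Galois group is not contained in A_4. The resolvent cubic y^3 - 28*y^2 - 408*y + 2016 has exactly one rational root, so the Galois group is C_4 or D_4. The quartic remains irreducible over Q(sqrt(disc)), so the group is D_4.

D_4 (also written D4)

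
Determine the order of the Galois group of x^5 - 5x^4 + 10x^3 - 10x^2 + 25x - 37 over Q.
60

The degree of the splitting field over Q equals the order of the Galois group, so first determine the group. The polynomial f is an irreducible quintic over Q, so G = Gal(f/Q) is a transitive subgroup of S_5: one of C_5 (5T1, order 5), D_5 (5T2, order 10), F_20 (5T3, order 20), A_5 (5T4, order 60) or S_5 (5T5, order 120). The discriminant of f is 1024000000 = 32000^2, a perfect square, so G is contained in A_5. The transitive groups of degree 5 contained in A_5 are: C_5 (5T1, order 5), D_5 (5T2, order 10), A_5 (5T4, order 60). By Dedekind's theorem, for a prime p not dividing disc(f) the degrees of the irreducible factors of f mod p form the cycle type of an element of G. Factoring f modulo the 2 such primes p <= 7 (skipping 2, 5, which divide the discriminant), each new pattern first appears at: mod 3: f = (x^5 + x^4 + x^3 + 2x^2 + x + 2), pattern 5; mod 7: f = (x + 3)(x + 4)(x^3 + 2x^2 + 5x + 1), pattern 3+1+1. No other pattern occurs in this range, so the set of observed cycle types is {5, 3+1+1}. Among the candidates above, the only group containing elements of all these cycle types is A_5 (5T4) — each of C_5 (5T1), D_5 (5T2) lacks at least one of them. Hence G = A_5 (5T4), of order 60. The Galois group A_5 (5T4) has order 60, so the splitting field has degree 60 over Q.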